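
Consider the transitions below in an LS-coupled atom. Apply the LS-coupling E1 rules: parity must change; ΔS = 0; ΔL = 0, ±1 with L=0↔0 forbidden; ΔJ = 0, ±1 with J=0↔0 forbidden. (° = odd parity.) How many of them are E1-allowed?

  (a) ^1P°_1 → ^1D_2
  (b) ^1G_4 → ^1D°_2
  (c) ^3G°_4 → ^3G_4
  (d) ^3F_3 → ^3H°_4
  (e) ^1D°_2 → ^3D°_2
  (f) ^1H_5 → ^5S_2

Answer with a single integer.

2

(a) allowed
(b) forbidden (ΔL, ΔJ fail)
(c) allowed
(d) forbidden (ΔL fails)
(e) forbidden (parity, ΔS fail)
(f) forbidden (parity, ΔS, ΔL, ΔJ fail)
Total allowed: 2 of 6.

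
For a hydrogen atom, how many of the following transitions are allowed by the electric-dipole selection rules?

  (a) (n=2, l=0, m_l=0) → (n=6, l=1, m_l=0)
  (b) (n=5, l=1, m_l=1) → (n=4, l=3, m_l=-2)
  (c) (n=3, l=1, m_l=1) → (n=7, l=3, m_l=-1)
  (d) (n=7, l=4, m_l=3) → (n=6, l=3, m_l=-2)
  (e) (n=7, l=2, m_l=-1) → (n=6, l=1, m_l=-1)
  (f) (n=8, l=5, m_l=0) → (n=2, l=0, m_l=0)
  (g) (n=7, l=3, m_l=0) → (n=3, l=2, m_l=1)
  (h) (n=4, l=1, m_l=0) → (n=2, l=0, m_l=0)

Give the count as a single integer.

4

(a) allowed
(b) forbidden — Δl = +2 (E1 requires Δl = ±1); Δm_l = -3 (E1 requires Δm_l = 0, ±1)
(c) forbidden — Δl = +2 (E1 requires Δl = ±1); Δm_l = -2 (E1 requires Δm_l = 0, ±1)
(d) forbidden — Δm_l = -5 (E1 requires Δm_l = 0, ±1)
(e) allowed
(f) forbidden — Δl = -5 (E1 requires Δl = ±1)
(g) allowed
(h) allowed
Total allowed: 4 of 8.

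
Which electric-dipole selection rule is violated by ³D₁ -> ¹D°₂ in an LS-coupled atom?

the ΔS = 0 rule

Initial level: S=1, L=2, J=1, parity even. Final level: S=0, L=2, J=2, parity odd.
Parity must change: even → odd — ✓.
ΔS = 0: S: 1 → 0 — ✗.
ΔL = 0, ±1 (not L=0↔0): L: 2 → 2, ΔL = +0 — ✓.
ΔJ = 0, ±1 (not J=0↔0): J: 1 → 2, ΔJ = +1 — ✓.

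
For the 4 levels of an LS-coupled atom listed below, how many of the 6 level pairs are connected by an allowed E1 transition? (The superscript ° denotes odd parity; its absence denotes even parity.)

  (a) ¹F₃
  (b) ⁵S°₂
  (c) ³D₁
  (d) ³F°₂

(a)–(b): forbidden (ΔS, ΔL).
(a)–(c): forbidden (parity, ΔS, ΔJ).
(a)–(d): forbidden (ΔS).
(b)–(c): forbidden (ΔS, ΔL).
(b)–(d): forbidden (parity, ΔS, ΔL).
(c)–(d): allowed.
Allowed pairs: 1 of 6.

1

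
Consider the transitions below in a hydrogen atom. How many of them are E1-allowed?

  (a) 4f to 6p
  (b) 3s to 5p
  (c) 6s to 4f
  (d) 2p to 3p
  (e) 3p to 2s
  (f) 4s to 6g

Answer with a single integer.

2

(a) forbidden — Δl = -2 (E1 requires Δl = ±1)
(b) allowed
(c) forbidden — Δl = +3 (E1 requires Δl = ±1)
(d) forbidden — Δl = +0 (E1 requires Δl = ±1)
(e) allowed
(f) forbidden — Δl = +4 (E1 requires Δl = ±1)
Total allowed: 2 of 6.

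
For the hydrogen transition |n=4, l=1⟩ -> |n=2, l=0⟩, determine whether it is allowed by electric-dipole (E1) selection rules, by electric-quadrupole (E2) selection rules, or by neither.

Δl = 0 − 1 = -1; l_i + l_f = 1.
E1 (Δl = ±1): satisfied.
E2 (Δl = 0,±2, l_i+l_f ≥ 2): not satisfied.

E1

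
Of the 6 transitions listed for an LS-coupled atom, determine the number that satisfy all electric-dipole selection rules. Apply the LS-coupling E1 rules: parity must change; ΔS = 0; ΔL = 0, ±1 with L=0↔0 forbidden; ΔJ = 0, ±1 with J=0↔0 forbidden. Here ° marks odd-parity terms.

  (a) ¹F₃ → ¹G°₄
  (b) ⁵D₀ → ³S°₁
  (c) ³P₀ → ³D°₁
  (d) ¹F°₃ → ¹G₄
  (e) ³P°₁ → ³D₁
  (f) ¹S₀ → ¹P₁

4

(a) allowed
(b) forbidden (ΔS, ΔL fail)
(c) allowed
(d) allowed
(e) allowed
(f) forbidden (parity fails)
Total allowed: 4 of 6.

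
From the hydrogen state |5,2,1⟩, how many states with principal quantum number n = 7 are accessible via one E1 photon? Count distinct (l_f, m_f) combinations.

E1 requires Δl = ±1, so l_f ∈ {1, 3}; with 0 ≤ l_f ≤ n_f−1 = 6, the allowed l_f values are {1, 3}.
For l_f = 1: m_f ∈ {m_i−1, m_i, m_i+1} ∩ [−1, 1] = {0, 1} → 2 states.
For l_f = 3: m_f ∈ {m_i−1, m_i, m_i+1} ∩ [−3, 3] = {0, 1, 2} → 3 states.
Total: 5.

5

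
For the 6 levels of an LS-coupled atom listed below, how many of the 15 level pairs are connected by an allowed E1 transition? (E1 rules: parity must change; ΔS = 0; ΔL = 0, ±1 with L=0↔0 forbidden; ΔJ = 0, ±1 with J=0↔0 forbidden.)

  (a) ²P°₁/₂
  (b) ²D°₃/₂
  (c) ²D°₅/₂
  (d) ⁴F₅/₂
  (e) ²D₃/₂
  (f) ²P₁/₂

5

(a)–(b): forbidden (parity).
(a)–(c): forbidden (parity, ΔJ).
(a)–(d): forbidden (ΔS, ΔL, ΔJ).
(a)–(e): allowed.
(a)–(f): allowed.
(b)–(c): forbidden (parity).
(b)–(d): forbidden (ΔS).
(b)–(e): allowed.
(b)–(f): allowed.
(c)–(d): forbidden (ΔS).
(c)–(e): allowed.
(c)–(f): forbidden (ΔJ).
(d)–(e): forbidden (parity, ΔS).
(d)–(f): forbidden (parity, ΔS, ΔL, ΔJ).
(e)–(f): forbidden (parity).
Allowed pairs: 5 of 15.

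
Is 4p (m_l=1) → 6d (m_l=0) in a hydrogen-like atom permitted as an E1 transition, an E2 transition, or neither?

E1

Δl = 2 − 1 = +1; l_i + l_f = 3.
Δm_l = -1.
E1 (Δl = ±1, |Δm_l| ≤ 1): satisfied.
E2 (Δl = 0,±2, l_i+l_f ≥ 2, |Δm_l| ≤ 2): not satisfied.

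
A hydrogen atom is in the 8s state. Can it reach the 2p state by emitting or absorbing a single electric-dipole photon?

allowed

Initial l = 0, final l = 1, so Δl = +1. E1 requires Δl = ±1: satisfied.
All E1 selection rules are satisfied.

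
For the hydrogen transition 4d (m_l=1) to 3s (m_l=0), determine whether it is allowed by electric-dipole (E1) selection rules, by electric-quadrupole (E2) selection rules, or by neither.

Δl = 0 − 2 = -2; l_i + l_f = 2.
Δm_l = -1.
E1 (Δl = ±1, |Δm_l| ≤ 1): not satisfied.
E2 (Δl = 0,±2, l_i+l_f ≥ 2, |Δm_l| ≤ 2): satisfied.

E2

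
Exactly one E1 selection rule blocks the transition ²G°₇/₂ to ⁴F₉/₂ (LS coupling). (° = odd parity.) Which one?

Initial level: S=1/2, L=4, J=7/2, parity odd. Final level: S=3/2, L=3, J=9/2, parity even.
Parity must change: odd → even — satisfied.
ΔS = 0: S: 1/2 → 3/2 — violated.
ΔL = 0, ±1 (not L=0↔0): L: 4 → 3, ΔL = -1 — satisfied.
ΔJ = 0, ±1 (not J=0↔0): J: 7/2 → 9/2, ΔJ = +1 — satisfied.

the ΔS = 0 rule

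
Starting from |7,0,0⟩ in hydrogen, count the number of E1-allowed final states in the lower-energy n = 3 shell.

3

E1 requires Δl = ±1, so l_f ∈ {-1, 1}; with 0 ≤ l_f ≤ n_f−1 = 2, the allowed l_f values are {1}.
For l_f = 1: m_f ∈ {m_i−1, m_i, m_i+1} ∩ [−1, 1] = {-1, 0, 1} → 3 states.
Total: 3.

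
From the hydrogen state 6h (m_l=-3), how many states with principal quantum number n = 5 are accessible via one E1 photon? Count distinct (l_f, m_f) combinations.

E1 requires Δl = ±1, so l_f ∈ {4, 6}; with 0 ≤ l_f ≤ n_f−1 = 4, the allowed l_f values are {4}.
For l_f = 4: m_f ∈ {m_i−1, m_i, m_i+1} ∩ [−4, 4] = {-4, -3, -2} → 3 states.
Total: 3.

3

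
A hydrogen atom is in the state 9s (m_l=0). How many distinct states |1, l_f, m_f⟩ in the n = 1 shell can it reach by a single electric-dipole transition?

E1 requires l_f ∈ {-1, 1}, but neither lies in [0, 0], so no final state is reachable.
Total: 0.

0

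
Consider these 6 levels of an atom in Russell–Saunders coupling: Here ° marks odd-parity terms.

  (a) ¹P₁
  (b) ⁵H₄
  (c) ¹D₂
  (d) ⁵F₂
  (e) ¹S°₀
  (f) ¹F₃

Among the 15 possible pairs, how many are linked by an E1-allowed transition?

(a)–(b): forbidden (parity, ΔS, ΔL, ΔJ).
(a)–(c): forbidden (parity).
(a)–(d): forbidden (parity, ΔS, ΔL).
(a)–(e): allowed.
(a)–(f): forbidden (parity, ΔL, ΔJ).
(b)–(c): forbidden (parity, ΔS, ΔL, ΔJ).
(b)–(d): forbidden (parity, ΔL, ΔJ).
(b)–(e): forbidden (ΔS, ΔL, ΔJ).
(b)–(f): forbidden (parity, ΔS, ΔL).
(c)–(d): forbidden (parity, ΔS).
(c)–(e): forbidden (ΔL, ΔJ).
(c)–(f): forbidden (parity).
(d)–(e): forbidden (ΔS, ΔL, ΔJ).
(d)–(f): forbidden (parity, ΔS).
(e)–(f): forbidden (ΔL, ΔJ).
Allowed pairs: 1 of 15.

1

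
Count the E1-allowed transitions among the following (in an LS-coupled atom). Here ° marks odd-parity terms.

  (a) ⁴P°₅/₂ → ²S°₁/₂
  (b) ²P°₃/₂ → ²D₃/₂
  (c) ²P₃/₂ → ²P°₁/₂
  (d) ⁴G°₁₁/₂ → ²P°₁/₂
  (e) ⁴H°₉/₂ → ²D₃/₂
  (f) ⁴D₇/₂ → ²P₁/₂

(a) forbidden (parity, ΔS, ΔJ fail)
(b) allowed
(c) allowed
(d) forbidden (parity, ΔS, ΔL, ΔJ fail)
(e) forbidden (ΔS, ΔL, ΔJ fail)
(f) forbidden (parity, ΔS, ΔJ fail)
Total allowed: 2 of 6.

2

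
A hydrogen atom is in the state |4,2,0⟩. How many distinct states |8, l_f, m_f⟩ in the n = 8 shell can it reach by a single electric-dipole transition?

6

E1 requires Δl = ±1, so l_f ∈ {1, 3}; with 0 ≤ l_f ≤ n_f−1 = 7, the allowed l_f values are {1, 3}.
For l_f = 1: m_f ∈ {m_i−1, m_i, m_i+1} ∩ [−1, 1] = {-1, 0, 1} → 3 states.
For l_f = 3: m_f ∈ {m_i−1, m_i, m_i+1} ∩ [−3, 3] = {-1, 0, 1} → 3 states.
Total: 6.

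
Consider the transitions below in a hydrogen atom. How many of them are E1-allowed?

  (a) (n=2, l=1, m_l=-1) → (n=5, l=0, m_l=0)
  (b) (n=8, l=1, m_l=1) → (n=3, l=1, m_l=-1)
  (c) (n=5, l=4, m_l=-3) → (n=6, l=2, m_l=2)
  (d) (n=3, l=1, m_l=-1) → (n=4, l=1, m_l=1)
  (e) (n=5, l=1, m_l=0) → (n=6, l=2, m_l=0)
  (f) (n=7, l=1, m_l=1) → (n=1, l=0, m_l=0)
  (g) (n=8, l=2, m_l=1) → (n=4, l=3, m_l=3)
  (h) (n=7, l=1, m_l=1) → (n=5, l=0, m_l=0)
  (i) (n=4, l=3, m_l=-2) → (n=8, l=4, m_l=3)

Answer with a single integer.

(a) allowed
(b) forbidden — Δl = +0 (E1 requires Δl = ±1); Δm_l = -2 (E1 requires Δm_l = 0, ±1)
(c) forbidden — Δl = -2 (E1 requires Δl = ±1); Δm_l = +5 (E1 requires Δm_l = 0, ±1)
(d) forbidden — Δl = +0 (E1 requires Δl = ±1); Δm_l = +2 (E1 requires Δm_l = 0, ±1)
(e) allowed
(f) allowed
(g) forbidden — Δm_l = +2 (E1 requires Δm_l = 0, ±1)
(h) allowed
(i) forbidden — Δm_l = +5 (E1 requires Δm_l = 0, ±1)
Total allowed: 4 of 9.

4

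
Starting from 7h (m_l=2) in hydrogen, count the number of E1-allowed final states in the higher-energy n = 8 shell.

6

E1 requires Δl = ±1, so l_f ∈ {4, 6}; with 0 ≤ l_f ≤ n_f−1 = 7, the allowed l_f values are {4, 6}.
For l_f = 4: m_f ∈ {m_i−1, m_i, m_i+1} ∩ [−4, 4] = {1, 2, 3} → 3 states.
For l_f = 6: m_f ∈ {m_i−1, m_i, m_i+1} ∩ [−6, 6] = {1, 2, 3} → 3 states.
Total: 6.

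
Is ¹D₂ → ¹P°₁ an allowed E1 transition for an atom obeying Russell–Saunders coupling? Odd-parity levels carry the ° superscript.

allowed

Initial level: S=0, L=2, J=2, parity even. Final level: S=0, L=1, J=1, parity odd.
Parity must change: even → odd — ok.
ΔS = 0: S: 0 → 0 — ok.
ΔL = 0, ±1 (not L=0↔0): L: 2 → 1, ΔL = -1 — ok.
ΔJ = 0, ±1 (not J=0↔0): J: 2 → 1, ΔJ = -1 — ok.
All four E1 rules are satisfied.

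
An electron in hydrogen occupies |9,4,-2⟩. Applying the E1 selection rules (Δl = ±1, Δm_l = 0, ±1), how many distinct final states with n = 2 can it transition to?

E1 requires l_f ∈ {3, 5}, but neither lies in [0, 1], so no final state is reachable.
Total: 0.

0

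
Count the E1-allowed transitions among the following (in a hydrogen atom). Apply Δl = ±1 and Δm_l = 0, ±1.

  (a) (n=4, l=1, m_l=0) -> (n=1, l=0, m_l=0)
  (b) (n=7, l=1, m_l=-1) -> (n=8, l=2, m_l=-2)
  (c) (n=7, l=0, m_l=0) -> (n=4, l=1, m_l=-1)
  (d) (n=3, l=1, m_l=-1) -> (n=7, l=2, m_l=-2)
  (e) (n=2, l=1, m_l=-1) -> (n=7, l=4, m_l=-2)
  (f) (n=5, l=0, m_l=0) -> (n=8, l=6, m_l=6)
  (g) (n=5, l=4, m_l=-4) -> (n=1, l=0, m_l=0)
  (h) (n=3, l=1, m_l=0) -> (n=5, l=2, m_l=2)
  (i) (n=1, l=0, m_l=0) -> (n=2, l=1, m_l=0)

(a) allowed
(b) allowed
(c) allowed
(d) allowed
(e) forbidden — Δl = +3 (E1 requires Δl = ±1)
(f) forbidden — Δl = +6 (E1 requires Δl = ±1); Δm_l = +6 (E1 requires Δm_l = 0, ±1)
(g) forbidden — Δl = -4 (E1 requires Δl = ±1); Δm_l = +4 (E1 requires Δm_l = 0, ±1)
(h) forbidden — Δm_l = +2 (E1 requires Δm_l = 0, ±1)
(i) allowed
Total allowed: 5 of 9.

5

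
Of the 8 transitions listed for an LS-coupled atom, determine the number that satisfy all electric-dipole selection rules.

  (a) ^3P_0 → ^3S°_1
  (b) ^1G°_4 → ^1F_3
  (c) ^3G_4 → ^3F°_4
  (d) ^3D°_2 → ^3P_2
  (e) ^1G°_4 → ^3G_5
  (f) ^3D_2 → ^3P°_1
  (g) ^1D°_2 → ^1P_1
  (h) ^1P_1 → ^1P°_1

(a) allowed
(b) allowed
(c) allowed
(d) allowed
(e) forbidden (ΔS fails)
(f) allowed
(g) allowed
(h) allowed
Total allowed: 7 of 8.

7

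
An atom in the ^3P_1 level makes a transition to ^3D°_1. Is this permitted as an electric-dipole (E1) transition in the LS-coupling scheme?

Initial level: S=1, L=1, J=1, parity even. Final level: S=1, L=2, J=1, parity odd.
Parity must change: even → odd — passes.
ΔS = 0: S: 1 → 1 — passes.
ΔL = 0, ±1 (not L=0↔0): L: 1 → 2, ΔL = +1 — passes.
ΔJ = 0, ±1 (not J=0↔0): J: 1 → 1, ΔJ = +0 — passes.
All four E1 rules are satisfied.

allowed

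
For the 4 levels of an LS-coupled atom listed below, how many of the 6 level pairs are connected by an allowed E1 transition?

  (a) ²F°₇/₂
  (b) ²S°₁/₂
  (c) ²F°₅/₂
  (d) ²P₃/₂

1

(a)–(b): forbidden (parity, ΔL, ΔJ).
(a)–(c): forbidden (parity).
(a)–(d): forbidden (ΔL, ΔJ).
(b)–(c): forbidden (parity, ΔL, ΔJ).
(b)–(d): allowed.
(c)–(d): forbidden (ΔL).
Allowed pairs: 1 of 6.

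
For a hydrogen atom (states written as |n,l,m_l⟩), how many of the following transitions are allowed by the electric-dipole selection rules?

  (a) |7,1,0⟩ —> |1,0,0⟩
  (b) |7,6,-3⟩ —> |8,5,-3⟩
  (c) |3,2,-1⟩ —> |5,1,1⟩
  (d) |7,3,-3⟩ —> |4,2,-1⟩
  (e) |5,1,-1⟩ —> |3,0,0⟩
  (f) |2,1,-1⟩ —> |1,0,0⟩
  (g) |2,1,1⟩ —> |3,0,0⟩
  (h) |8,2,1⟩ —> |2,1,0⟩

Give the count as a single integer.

(a) allowed
(b) allowed
(c) forbidden — Δm_l = +2 (E1 requires Δm_l = 0, ±1)
(d) forbidden — Δm_l = +2 (E1 requires Δm_l = 0, ±1)
(e) allowed
(f) allowed
(g) allowed
(h) allowed
Total allowed: 6 of 8.

6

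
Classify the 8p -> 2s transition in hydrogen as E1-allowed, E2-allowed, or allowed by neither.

E1

Δl = 0 − 1 = -1; l_i + l_f = 1.
E1 (Δl = ±1): satisfied.
E2 (Δl = 0,±2, l_i+l_f ≥ 2): not satisfied.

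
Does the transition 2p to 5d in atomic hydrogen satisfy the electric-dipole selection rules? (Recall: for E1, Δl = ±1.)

l: 1 → 2 (Δl = +1). Δl = ±1 passes.
All E1 selection rules are satisfied.

allowed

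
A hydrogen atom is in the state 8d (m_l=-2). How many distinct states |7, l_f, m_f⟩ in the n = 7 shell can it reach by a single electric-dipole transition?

E1 requires Δl = ±1, so l_f ∈ {1, 3}; with 0 ≤ l_f ≤ n_f−1 = 6, the allowed l_f values are {1, 3}.
For l_f = 1: m_f ∈ {m_i−1, m_i, m_i+1} ∩ [−1, 1] = {-1} → 1 state.
For l_f = 3: m_f ∈ {m_i−1, m_i, m_i+1} ∩ [−3, 3] = {-3, -2, -1} → 3 states.
Total: 4.

4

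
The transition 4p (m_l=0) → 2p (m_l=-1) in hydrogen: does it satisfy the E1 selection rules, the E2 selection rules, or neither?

E2

Δl = 1 − 1 = +0; l_i + l_f = 2.
Δm_l = -1.
E1 (Δl = ±1, |Δm_l| ≤ 1): not satisfied.
E2 (Δl = 0,±2, l_i+l_f ≥ 2, |Δm_l| ≤ 2): satisfied.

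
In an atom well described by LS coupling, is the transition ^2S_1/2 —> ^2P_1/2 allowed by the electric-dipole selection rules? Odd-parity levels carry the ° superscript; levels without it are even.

Initial level: S=1/2, L=0, J=1/2, parity even. Final level: S=1/2, L=1, J=1/2, parity even.
Parity must change: even → even — ✗.
ΔS = 0: S: 1/2 → 1/2 — ✓.
ΔL = 0, ±1 (not L=0↔0): L: 0 → 1, ΔL = +1 — ✓.
ΔJ = 0, ±1 (not J=0↔0): J: 1/2 → 1/2, ΔJ = +0 — ✓.
Rule(s) violated: parity.

forbidden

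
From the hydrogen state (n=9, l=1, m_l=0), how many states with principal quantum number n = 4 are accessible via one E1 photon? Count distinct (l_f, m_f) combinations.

4

E1 requires Δl = ±1, so l_f ∈ {0, 2}; with 0 ≤ l_f ≤ n_f−1 = 3, the allowed l_f values are {0, 2}.
For l_f = 0: m_f ∈ {m_i−1, m_i, m_i+1} ∩ [−0, 0] = {0} → 1 state.
For l_f = 2: m_f ∈ {m_i−1, m_i, m_i+1} ∩ [−2, 2] = {-1, 0, 1} → 3 states.
Total: 4.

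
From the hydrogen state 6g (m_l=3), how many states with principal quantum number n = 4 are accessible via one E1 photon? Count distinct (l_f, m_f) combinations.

E1 requires Δl = ±1, so l_f ∈ {3, 5}; with 0 ≤ l_f ≤ n_f−1 = 3, the allowed l_f values are {3}.
For l_f = 3: m_f ∈ {m_i−1, m_i, m_i+1} ∩ [−3, 3] = {2, 3} → 2 states.
Total: 2.

2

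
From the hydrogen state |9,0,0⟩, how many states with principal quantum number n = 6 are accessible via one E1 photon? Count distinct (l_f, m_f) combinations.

E1 requires Δl = ±1, so l_f ∈ {-1, 1}; with 0 ≤ l_f ≤ n_f−1 = 5, the allowed l_f values are {1}.
For l_f = 1: m_f ∈ {m_i−1, m_i, m_i+1} ∩ [−1, 1] = {-1, 0, 1} → 3 states.
Total: 3.

3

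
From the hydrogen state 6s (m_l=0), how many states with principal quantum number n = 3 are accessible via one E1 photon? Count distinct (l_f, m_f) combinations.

E1 requires Δl = ±1, so l_f ∈ {-1, 1}; with 0 ≤ l_f ≤ n_f−1 = 2, the allowed l_f values are {1}.
For l_f = 1: m_f ∈ {m_i−1, m_i, m_i+1} ∩ [−1, 1] = {-1, 0, 1} → 3 states.
Total: 3.

3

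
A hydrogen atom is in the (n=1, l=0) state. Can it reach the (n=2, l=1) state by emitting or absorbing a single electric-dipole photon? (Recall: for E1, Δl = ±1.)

l: 0 → 1 (Δl = +1). Δl = ±1 ok.
All E1 selection rules are satisfied.

allowed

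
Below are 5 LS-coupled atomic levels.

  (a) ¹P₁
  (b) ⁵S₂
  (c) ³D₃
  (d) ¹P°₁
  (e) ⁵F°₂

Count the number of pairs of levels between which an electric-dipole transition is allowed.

1

(a)–(b): forbidden (parity, ΔS).
(a)–(c): forbidden (parity, ΔS, ΔJ).
(a)–(d): allowed.
(a)–(e): forbidden (ΔS, ΔL).
(b)–(c): forbidden (parity, ΔS, ΔL).
(b)–(d): forbidden (ΔS).
(b)–(e): forbidden (ΔL).
(c)–(d): forbidden (ΔS, ΔJ).
(c)–(e): forbidden (ΔS).
(d)–(e): forbidden (parity, ΔS, ΔL).
Allowed pairs: 1 of 10.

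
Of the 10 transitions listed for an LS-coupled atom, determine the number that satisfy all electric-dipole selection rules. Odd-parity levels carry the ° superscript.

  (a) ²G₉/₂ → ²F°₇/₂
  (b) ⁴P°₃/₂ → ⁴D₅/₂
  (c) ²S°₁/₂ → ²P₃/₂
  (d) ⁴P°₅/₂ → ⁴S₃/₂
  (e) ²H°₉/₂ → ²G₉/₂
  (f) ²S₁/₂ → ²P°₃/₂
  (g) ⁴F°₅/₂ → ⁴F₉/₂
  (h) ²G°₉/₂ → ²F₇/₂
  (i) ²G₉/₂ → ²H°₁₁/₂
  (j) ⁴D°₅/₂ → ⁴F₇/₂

(a) allowed
(b) allowed
(c) allowed
(d) allowed
(e) allowed
(f) allowed
(g) forbidden (ΔJ fails)
(h) allowed
(i) allowed
(j) allowed
Total allowed: 9 of 10.

9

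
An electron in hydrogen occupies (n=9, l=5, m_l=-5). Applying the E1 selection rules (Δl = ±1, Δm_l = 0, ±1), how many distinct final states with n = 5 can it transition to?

E1 requires Δl = ±1, so l_f ∈ {4, 6}; with 0 ≤ l_f ≤ n_f−1 = 4, the allowed l_f values are {4}.
For l_f = 4: m_f ∈ {m_i−1, m_i, m_i+1} ∩ [−4, 4] = {-4} → 1 state.
Total: 1.

1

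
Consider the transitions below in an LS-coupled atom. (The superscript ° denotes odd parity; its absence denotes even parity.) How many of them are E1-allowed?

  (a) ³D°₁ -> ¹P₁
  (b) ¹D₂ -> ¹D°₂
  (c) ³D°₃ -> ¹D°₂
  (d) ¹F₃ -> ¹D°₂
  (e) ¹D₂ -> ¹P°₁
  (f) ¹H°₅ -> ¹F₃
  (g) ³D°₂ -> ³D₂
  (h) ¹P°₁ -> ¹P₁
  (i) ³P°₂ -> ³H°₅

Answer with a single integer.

5

(a) forbidden (ΔS fails)
(b) allowed
(c) forbidden (parity, ΔS fail)
(d) allowed
(e) allowed
(f) forbidden (ΔL, ΔJ fail)
(g) allowed
(h) allowed
(i) forbidden (parity, ΔL, ΔJ fail)
Total allowed: 5 of 9.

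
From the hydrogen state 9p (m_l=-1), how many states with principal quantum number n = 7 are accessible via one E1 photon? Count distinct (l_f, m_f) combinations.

4

E1 requires Δl = ±1, so l_f ∈ {0, 2}; with 0 ≤ l_f ≤ n_f−1 = 6, the allowed l_f values are {0, 2}.
For l_f = 0: m_f ∈ {m_i−1, m_i, m_i+1} ∩ [−0, 0] = {0} → 1 state.
For l_f = 2: m_f ∈ {m_i−1, m_i, m_i+1} ∩ [−2, 2] = {-2, -1, 0} → 3 states.
Total: 4.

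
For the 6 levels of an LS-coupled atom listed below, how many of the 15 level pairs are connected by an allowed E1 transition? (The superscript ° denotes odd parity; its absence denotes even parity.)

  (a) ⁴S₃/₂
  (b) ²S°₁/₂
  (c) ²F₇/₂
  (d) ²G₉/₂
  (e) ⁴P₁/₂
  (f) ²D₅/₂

0

(a)–(b): forbidden (ΔS, ΔL).
(a)–(c): forbidden (parity, ΔS, ΔL, ΔJ).
(a)–(d): forbidden (parity, ΔS, ΔL, ΔJ).
(a)–(e): forbidden (parity).
(a)–(f): forbidden (parity, ΔS, ΔL).
(b)–(c): forbidden (ΔL, ΔJ).
(b)–(d): forbidden (ΔL, ΔJ).
(b)–(e): forbidden (ΔS).
(b)–(f): forbidden (ΔL, ΔJ).
(c)–(d): forbidden (parity).
(c)–(e): forbidden (parity, ΔS, ΔL, ΔJ).
(c)–(f): forbidden (parity).
(d)–(e): forbidden (parity, ΔS, ΔL, ΔJ).
(d)–(f): forbidden (parity, ΔL, ΔJ).
(e)–(f): forbidden (parity, ΔS, ΔJ).
Allowed pairs: 0 of 15.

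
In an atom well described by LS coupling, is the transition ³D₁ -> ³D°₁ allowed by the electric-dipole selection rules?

allowed

Reading off the term symbols: S 1→1, L 2→2, J 1→1, parity even→odd.
ΔL = 0, ±1 (not L=0↔0): L: 2 → 2, ΔL = +0 — ok.
ΔS = 0: S: 1 → 1 — ok.
Parity must change: even → odd — ok.
ΔJ = 0, ±1 (not J=0↔0): J: 1 → 1, ΔJ = +0 — ok.
All four E1 rules are satisfied.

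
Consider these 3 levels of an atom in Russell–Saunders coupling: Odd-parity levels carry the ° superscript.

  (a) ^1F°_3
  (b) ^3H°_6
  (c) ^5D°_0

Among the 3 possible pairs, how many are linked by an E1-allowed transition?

0

(a)–(b): forbidden (parity, ΔS, ΔL, ΔJ).
(a)–(c): forbidden (parity, ΔS, ΔJ).
(b)–(c): forbidden (parity, ΔS, ΔL, ΔJ).
Allowed pairs: 0 of 3.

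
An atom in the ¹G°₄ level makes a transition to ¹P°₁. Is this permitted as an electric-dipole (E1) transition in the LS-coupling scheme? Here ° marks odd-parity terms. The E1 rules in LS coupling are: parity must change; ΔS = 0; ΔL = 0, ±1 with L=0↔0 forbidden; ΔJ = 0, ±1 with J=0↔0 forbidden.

forbidden

Reading off the term symbols: S 0→0, L 4→1, J 4→1, parity odd→odd.
ΔS = 0: S: 0 → 0 — passes.
ΔL = 0, ±1 (not L=0↔0): L: 4 → 1, ΔL = -3 — fails.
Parity must change: odd → odd — fails.
ΔJ = 0, ±1 (not J=0↔0): J: 4 → 1, ΔJ = -3 — fails.
Rule(s) violated: parity, ΔL, ΔJ.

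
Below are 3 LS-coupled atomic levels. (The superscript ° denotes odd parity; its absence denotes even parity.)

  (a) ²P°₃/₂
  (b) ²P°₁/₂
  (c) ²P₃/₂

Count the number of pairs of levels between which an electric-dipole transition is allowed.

2

(a)–(b): forbidden (parity).
(a)–(c): allowed.
(b)–(c): allowed.
Allowed pairs: 2 of 3.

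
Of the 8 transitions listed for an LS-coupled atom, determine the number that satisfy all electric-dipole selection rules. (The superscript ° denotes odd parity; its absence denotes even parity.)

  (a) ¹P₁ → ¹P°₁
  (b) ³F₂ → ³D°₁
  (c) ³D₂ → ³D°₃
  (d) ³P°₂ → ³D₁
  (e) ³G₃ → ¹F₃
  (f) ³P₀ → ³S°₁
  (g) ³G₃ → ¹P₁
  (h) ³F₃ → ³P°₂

(a) allowed
(b) allowed
(c) allowed
(d) allowed
(e) forbidden (parity, ΔS fail)
(f) allowed
(g) forbidden (parity, ΔS, ΔL, ΔJ fail)
(h) forbidden (ΔL fails)
Total allowed: 5 of 8.

5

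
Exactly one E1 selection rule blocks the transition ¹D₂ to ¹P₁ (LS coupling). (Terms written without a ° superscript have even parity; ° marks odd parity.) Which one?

parity

Parity must change: even → even — fails.
ΔS = 0: S: 0 → 0 — ok.
ΔL = 0, ±1 (not L=0↔0): L: 2 → 1, ΔL = -1 — ok.
ΔJ = 0, ±1 (not J=0↔0): J: 2 → 1, ΔJ = -1 — ok.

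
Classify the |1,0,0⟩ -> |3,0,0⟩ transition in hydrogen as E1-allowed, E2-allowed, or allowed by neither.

neither

Δl = 0 − 0 = +0; l_i + l_f = 0.
Δm_l = +0.
E1 (Δl = ±1, |Δm_l| ≤ 1): not satisfied.
E2 (Δl = 0,±2, l_i+l_f ≥ 2, |Δm_l| ≤ 2): not satisfied.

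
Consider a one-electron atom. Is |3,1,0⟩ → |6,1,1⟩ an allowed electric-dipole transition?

Δl = 1 − 1 = +0; the E1 rule Δl = ±1 is violated.
Δm_l = 1 − (0) = +1. E1 requires Δm_l = 0, ±1: satisfied.
The transition is electric-dipole forbidden.

forbidden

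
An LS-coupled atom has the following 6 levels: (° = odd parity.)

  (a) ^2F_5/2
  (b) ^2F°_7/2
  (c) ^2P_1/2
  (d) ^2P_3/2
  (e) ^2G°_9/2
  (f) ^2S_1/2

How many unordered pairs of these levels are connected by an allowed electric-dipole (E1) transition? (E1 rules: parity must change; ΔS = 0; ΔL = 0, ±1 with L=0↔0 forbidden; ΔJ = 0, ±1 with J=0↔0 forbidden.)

(a)–(b): allowed.
(a)–(c): forbidden (parity, ΔL, ΔJ).
(a)–(d): forbidden (parity, ΔL).
(a)–(e): forbidden (ΔJ).
(a)–(f): forbidden (parity, ΔL, ΔJ).
(b)–(c): forbidden (ΔL, ΔJ).
(b)–(d): forbidden (ΔL, ΔJ).
(b)–(e): forbidden (parity).
(b)–(f): forbidden (ΔL, ΔJ).
(c)–(d): forbidden (parity).
(c)–(e): forbidden (ΔL, ΔJ).
(c)–(f): forbidden (parity).
(d)–(e): forbidden (ΔL, ΔJ).
(d)–(f): forbidden (parity).
(e)–(f): forbidden (ΔL, ΔJ).
Allowed pairs: 1 of 15.

1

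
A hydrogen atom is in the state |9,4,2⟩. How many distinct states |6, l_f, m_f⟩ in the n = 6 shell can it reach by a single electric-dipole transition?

6

E1 requires Δl = ±1, so l_f ∈ {3, 5}; with 0 ≤ l_f ≤ n_f−1 = 5, the allowed l_f values are {3, 5}.
For l_f = 3: m_f ∈ {m_i−1, m_i, m_i+1} ∩ [−3, 3] = {1, 2, 3} → 3 states.
For l_f = 5: m_f ∈ {m_i−1, m_i, m_i+1} ∩ [−5, 5] = {1, 2, 3} → 3 states.
Total: 6.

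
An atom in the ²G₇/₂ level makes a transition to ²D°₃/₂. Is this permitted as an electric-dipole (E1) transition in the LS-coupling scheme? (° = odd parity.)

Parity must change: even → odd — satisfied.
ΔS = 0: S: 1/2 → 1/2 — satisfied.
ΔL = 0, ±1 (not L=0↔0): L: 4 → 2, ΔL = -2 — violated.
ΔJ = 0, ±1 (not J=0↔0): J: 7/2 → 3/2, ΔJ = -2 — violated.
Rule(s) violated: ΔL, ΔJ.

forbidden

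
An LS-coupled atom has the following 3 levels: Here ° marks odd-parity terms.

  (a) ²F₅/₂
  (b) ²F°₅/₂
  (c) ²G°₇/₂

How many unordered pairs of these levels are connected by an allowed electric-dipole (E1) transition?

(a)–(b): allowed.
(a)–(c): allowed.
(b)–(c): forbidden (parity).
Allowed pairs: 2 of 3.

2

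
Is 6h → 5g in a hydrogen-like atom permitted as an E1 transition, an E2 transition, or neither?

Δl = 4 − 5 = -1; l_i + l_f = 9.
E1 (Δl = ±1): satisfied.
E2 (Δl = 0,±2, l_i+l_f ≥ 2): not satisfied.

E1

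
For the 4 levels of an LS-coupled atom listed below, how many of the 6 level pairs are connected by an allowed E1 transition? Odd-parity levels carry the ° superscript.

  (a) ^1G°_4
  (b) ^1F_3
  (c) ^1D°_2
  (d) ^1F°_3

(a)–(b): allowed.
(a)–(c): forbidden (parity, ΔL, ΔJ).
(a)–(d): forbidden (parity).
(b)–(c): allowed.
(b)–(d): allowed.
(c)–(d): forbidden (parity).
Allowed pairs: 3 of 6.

3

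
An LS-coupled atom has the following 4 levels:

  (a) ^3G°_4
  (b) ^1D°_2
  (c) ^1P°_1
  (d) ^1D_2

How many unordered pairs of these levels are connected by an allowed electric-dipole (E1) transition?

(a)–(b): forbidden (parity, ΔS, ΔL, ΔJ).
(a)–(c): forbidden (parity, ΔS, ΔL, ΔJ).
(a)–(d): forbidden (ΔS, ΔL, ΔJ).
(b)–(c): forbidden (parity).
(b)–(d): allowed.
(c)–(d): allowed.
Allowed pairs: 2 of 6.

2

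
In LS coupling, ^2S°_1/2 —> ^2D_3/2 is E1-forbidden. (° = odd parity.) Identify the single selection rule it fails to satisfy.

the ΔL = 0, ±1 rule

Reading off the term symbols: S 1/2→1/2, L 0→2, J 1/2→3/2, parity odd→even.
ΔS = 0: S: 1/2 → 1/2 — ok.
ΔL = 0, ±1 (not L=0↔0): L: 0 → 2, ΔL = +2 — fails.
Parity must change: odd → even — ok.
ΔJ = 0, ±1 (not J=0↔0): J: 1/2 → 3/2, ΔJ = +1 — ok.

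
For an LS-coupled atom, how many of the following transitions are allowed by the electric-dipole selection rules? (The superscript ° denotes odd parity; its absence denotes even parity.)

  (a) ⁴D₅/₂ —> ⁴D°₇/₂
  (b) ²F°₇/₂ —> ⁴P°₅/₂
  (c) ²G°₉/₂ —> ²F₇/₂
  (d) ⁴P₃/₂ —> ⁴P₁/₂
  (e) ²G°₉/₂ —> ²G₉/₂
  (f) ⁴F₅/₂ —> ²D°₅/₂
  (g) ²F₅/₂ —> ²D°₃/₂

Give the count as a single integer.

(a) allowed
(b) forbidden (parity, ΔS, ΔL fail)
(c) allowed
(d) forbidden (parity fails)
(e) allowed
(f) forbidden (ΔS fails)
(g) allowed
Total allowed: 4 of 7.

4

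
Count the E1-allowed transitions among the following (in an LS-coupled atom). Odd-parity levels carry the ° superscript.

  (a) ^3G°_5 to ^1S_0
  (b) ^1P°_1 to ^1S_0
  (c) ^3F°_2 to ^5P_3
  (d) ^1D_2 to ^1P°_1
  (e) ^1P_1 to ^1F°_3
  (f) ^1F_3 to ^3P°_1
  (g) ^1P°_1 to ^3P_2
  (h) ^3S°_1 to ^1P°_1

(a) forbidden (ΔS, ΔL, ΔJ fail)
(b) allowed
(c) forbidden (ΔS, ΔL fail)
(d) allowed
(e) forbidden (ΔL, ΔJ fail)
(f) forbidden (ΔS, ΔL, ΔJ fail)
(g) forbidden (ΔS fails)
(h) forbidden (parity, ΔS fail)
Total allowed: 2 of 8.

2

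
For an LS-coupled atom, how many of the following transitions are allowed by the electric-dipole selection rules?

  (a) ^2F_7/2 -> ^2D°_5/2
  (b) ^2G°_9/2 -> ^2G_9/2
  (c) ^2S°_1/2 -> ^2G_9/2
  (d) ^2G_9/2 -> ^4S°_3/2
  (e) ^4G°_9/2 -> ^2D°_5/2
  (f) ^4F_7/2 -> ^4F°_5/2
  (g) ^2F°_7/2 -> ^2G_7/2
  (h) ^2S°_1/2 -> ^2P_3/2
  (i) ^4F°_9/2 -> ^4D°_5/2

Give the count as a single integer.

5

(a) allowed
(b) allowed
(c) forbidden (ΔL, ΔJ fail)
(d) forbidden (ΔS, ΔL, ΔJ fail)
(e) forbidden (parity, ΔS, ΔL, ΔJ fail)
(f) allowed
(g) allowed
(h) allowed
(i) forbidden (parity, ΔJ fail)
Total allowed: 5 of 9.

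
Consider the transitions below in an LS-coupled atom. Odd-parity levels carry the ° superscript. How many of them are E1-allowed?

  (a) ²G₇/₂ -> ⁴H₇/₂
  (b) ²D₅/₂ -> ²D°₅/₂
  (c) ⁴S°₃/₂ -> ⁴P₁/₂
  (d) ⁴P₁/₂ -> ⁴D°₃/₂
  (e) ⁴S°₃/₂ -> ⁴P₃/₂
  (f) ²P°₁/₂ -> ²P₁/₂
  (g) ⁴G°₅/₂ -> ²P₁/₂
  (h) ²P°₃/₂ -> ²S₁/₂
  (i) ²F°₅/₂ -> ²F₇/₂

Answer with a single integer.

(a) forbidden (parity, ΔS fail)
(b) allowed
(c) allowed
(d) allowed
(e) allowed
(f) allowed
(g) forbidden (ΔS, ΔL, ΔJ fail)
(h) allowed
(i) allowed
Total allowed: 7 of 9.

7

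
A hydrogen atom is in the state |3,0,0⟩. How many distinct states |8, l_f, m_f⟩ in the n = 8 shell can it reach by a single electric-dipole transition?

3

E1 requires Δl = ±1, so l_f ∈ {-1, 1}; with 0 ≤ l_f ≤ n_f−1 = 7, the allowed l_f values are {1}.
For l_f = 1: m_f ∈ {m_i−1, m_i, m_i+1} ∩ [−1, 1] = {-1, 0, 1} → 3 states.
Total: 3.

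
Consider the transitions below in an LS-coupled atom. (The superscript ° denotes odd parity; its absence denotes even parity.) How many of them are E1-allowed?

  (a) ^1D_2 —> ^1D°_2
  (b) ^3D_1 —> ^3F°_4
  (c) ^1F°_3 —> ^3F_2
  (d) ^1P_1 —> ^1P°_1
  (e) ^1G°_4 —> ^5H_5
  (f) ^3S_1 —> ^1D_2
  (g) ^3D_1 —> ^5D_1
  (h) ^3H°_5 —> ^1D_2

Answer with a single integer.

(a) allowed
(b) forbidden (ΔJ fails)
(c) forbidden (ΔS fails)
(d) allowed
(e) forbidden (ΔS fails)
(f) forbidden (parity, ΔS, ΔL fail)
(g) forbidden (parity, ΔS fail)
(h) forbidden (ΔS, ΔL, ΔJ fail)
Total allowed: 2 of 8.

2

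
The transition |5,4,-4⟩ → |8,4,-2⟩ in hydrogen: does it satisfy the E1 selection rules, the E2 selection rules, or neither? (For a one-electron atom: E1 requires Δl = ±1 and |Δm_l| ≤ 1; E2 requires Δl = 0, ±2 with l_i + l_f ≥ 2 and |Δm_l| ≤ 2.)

Δl = 4 − 4 = +0; l_i + l_f = 8.
Δm_l = +2.
E1 (Δl = ±1, |Δm_l| ≤ 1): not satisfied.
E2 (Δl = 0,±2, l_i+l_f ≥ 2, |Δm_l| ≤ 2): satisfied.

E2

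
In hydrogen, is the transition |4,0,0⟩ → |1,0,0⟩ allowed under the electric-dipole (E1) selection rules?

l: 0 → 0 (Δl = +0). Δl = ±1 fails.
Δm_l = 0 − (0) = +0. E1 requires Δm_l = 0, ±1: passes.
The transition is electric-dipole forbidden.

forbidden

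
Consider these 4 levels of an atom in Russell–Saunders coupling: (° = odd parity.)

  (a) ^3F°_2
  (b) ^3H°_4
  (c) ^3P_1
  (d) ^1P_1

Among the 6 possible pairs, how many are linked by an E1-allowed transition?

(a)–(b): forbidden (parity, ΔL, ΔJ).
(a)–(c): forbidden (ΔL).
(a)–(d): forbidden (ΔS, ΔL).
(b)–(c): forbidden (ΔL, ΔJ).
(b)–(d): forbidden (ΔS, ΔL, ΔJ).
(c)–(d): forbidden (parity, ΔS).
Allowed pairs: 0 of 6.

0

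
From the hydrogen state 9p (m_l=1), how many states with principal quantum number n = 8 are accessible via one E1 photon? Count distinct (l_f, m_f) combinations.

E1 requires Δl = ±1, so l_f ∈ {0, 2}; with 0 ≤ l_f ≤ n_f−1 = 7, the allowed l_f values are {0, 2}.
For l_f = 0: m_f ∈ {m_i−1, m_i, m_i+1} ∩ [−0, 0] = {0} → 1 state.
For l_f = 2: m_f ∈ {m_i−1, m_i, m_i+1} ∩ [−2, 2] = {0, 1, 2} → 3 states.
Total: 4.

4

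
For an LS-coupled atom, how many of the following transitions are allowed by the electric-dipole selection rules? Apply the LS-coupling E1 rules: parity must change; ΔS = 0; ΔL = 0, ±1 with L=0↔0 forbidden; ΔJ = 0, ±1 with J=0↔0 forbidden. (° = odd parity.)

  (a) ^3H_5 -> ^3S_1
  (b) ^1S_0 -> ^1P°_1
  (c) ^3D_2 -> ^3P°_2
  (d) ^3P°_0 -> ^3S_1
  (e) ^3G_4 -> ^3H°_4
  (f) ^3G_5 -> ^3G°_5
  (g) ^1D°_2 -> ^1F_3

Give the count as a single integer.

(a) forbidden (parity, ΔL, ΔJ fail)
(b) allowed
(c) allowed
(d) allowed
(e) allowed
(f) allowed
(g) allowed
Total allowed: 6 of 7.

6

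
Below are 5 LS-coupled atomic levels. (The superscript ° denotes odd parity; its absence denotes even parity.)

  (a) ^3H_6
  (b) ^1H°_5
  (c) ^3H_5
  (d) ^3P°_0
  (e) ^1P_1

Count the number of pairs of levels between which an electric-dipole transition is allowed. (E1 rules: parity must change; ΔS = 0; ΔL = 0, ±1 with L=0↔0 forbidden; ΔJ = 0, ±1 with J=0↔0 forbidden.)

0

(a)–(b): forbidden (ΔS).
(a)–(c): forbidden (parity).
(a)–(d): forbidden (ΔL, ΔJ).
(a)–(e): forbidden (parity, ΔS, ΔL, ΔJ).
(b)–(c): forbidden (ΔS).
(b)–(d): forbidden (parity, ΔS, ΔL, ΔJ).
(b)–(e): forbidden (ΔL, ΔJ).
(c)–(d): forbidden (ΔL, ΔJ).
(c)–(e): forbidden (parity, ΔS, ΔL, ΔJ).
(d)–(e): forbidden (ΔS).
Allowed pairs: 0 of 10.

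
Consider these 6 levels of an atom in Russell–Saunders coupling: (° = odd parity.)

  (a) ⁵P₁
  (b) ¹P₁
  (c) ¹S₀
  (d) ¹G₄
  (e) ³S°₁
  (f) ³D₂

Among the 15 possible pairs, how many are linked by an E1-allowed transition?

0

(a)–(b): forbidden (parity, ΔS).
(a)–(c): forbidden (parity, ΔS).
(a)–(d): forbidden (parity, ΔS, ΔL, ΔJ).
(a)–(e): forbidden (ΔS).
(a)–(f): forbidden (parity, ΔS).
(b)–(c): forbidden (parity).
(b)–(d): forbidden (parity, ΔL, ΔJ).
(b)–(e): forbidden (ΔS).
(b)–(f): forbidden (parity, ΔS).
(c)–(d): forbidden (parity, ΔL, ΔJ).
(c)–(e): forbidden (ΔS, ΔL).
(c)–(f): forbidden (parity, ΔS, ΔL, ΔJ).
(d)–(e): forbidden (ΔS, ΔL, ΔJ).
(d)–(f): forbidden (parity, ΔS, ΔL, ΔJ).
(e)–(f): forbidden (ΔL).
Allowed pairs: 0 of 15.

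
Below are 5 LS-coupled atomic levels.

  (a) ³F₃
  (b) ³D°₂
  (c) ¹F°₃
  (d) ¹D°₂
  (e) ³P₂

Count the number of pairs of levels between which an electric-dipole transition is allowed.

2

(a)–(b): allowed.
(a)–(c): forbidden (ΔS).
(a)–(d): forbidden (ΔS).
(a)–(e): forbidden (parity, ΔL).
(b)–(c): forbidden (parity, ΔS).
(b)–(d): forbidden (parity, ΔS).
(b)–(e): allowed.
(c)–(d): forbidden (parity).
(c)–(e): forbidden (ΔS, ΔL).
(d)–(e): forbidden (ΔS).
Allowed pairs: 2 of 10.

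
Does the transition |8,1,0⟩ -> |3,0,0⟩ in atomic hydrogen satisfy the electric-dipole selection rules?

allowed

Δl = 0 − 1 = -1; the E1 rule Δl = ±1 is passes.
Δm_l = 0 − (0) = +0. E1 requires Δm_l = 0, ±1: passes.
All E1 selection rules are satisfied.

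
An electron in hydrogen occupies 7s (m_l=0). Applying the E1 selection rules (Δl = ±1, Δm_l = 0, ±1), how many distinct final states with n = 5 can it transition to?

3

E1 requires Δl = ±1, so l_f ∈ {-1, 1}; with 0 ≤ l_f ≤ n_f−1 = 4, the allowed l_f values are {1}.
For l_f = 1: m_f ∈ {m_i−1, m_i, m_i+1} ∩ [−1, 1] = {-1, 0, 1} → 3 states.
Total: 3.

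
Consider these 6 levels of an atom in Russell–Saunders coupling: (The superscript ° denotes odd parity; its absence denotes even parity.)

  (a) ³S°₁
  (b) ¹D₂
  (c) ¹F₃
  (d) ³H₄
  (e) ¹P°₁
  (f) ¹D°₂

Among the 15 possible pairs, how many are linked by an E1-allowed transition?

3

(a)–(b): forbidden (ΔS, ΔL).
(a)–(c): forbidden (ΔS, ΔL, ΔJ).
(a)–(d): forbidden (ΔL, ΔJ).
(a)–(e): forbidden (parity, ΔS).
(a)–(f): forbidden (parity, ΔS, ΔL).
(b)–(c): forbidden (parity).
(b)–(d): forbidden (parity, ΔS, ΔL, ΔJ).
(b)–(e): allowed.
(b)–(f): allowed.
(c)–(d): forbidden (parity, ΔS, ΔL).
(c)–(e): forbidden (ΔL, ΔJ).
(c)–(f): allowed.
(d)–(e): forbidden (ΔS, ΔL, ΔJ).
(d)–(f): forbidden (ΔS, ΔL, ΔJ).
(e)–(f): forbidden (parity).
Allowed pairs: 3 of 15.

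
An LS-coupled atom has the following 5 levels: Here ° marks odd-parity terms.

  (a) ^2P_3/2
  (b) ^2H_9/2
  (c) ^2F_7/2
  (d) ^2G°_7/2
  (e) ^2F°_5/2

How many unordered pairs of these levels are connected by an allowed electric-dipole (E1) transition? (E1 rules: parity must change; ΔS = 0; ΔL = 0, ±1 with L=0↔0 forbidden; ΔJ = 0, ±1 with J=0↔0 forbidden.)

(a)–(b): forbidden (parity, ΔL, ΔJ).
(a)–(c): forbidden (parity, ΔL, ΔJ).
(a)–(d): forbidden (ΔL, ΔJ).
(a)–(e): forbidden (ΔL).
(b)–(c): forbidden (parity, ΔL).
(b)–(d): allowed.
(b)–(e): forbidden (ΔL, ΔJ).
(c)–(d): allowed.
(c)–(e): allowed.
(d)–(e): forbidden (parity).
Allowed pairs: 3 of 10.

3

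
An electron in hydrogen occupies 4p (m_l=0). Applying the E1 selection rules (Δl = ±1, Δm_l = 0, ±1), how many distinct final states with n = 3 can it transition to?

4

E1 requires Δl = ±1, so l_f ∈ {0, 2}; with 0 ≤ l_f ≤ n_f−1 = 2, the allowed l_f values are {0, 2}.
For l_f = 0: m_f ∈ {m_i−1, m_i, m_i+1} ∩ [−0, 0] = {0} → 1 state.
For l_f = 2: m_f ∈ {m_i−1, m_i, m_i+1} ∩ [−2, 2] = {-1, 0, 1} → 3 states.
Total: 4.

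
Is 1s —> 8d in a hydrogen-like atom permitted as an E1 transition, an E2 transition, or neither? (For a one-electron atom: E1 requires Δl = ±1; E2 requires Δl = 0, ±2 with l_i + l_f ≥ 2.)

Δl = 2 − 0 = +2; l_i + l_f = 2.
E1 (Δl = ±1): not satisfied.
E2 (Δl = 0,±2, l_i+l_f ≥ 2): satisfied.

E2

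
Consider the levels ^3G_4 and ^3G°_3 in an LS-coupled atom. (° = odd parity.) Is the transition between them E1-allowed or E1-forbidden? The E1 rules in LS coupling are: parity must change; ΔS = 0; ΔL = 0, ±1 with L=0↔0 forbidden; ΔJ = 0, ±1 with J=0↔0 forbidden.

allowed

Reading off the term symbols: S 1→1, L 4→4, J 4→3, parity even→odd.
Parity must change: even → odd — passes.
ΔJ = 0, ±1 (not J=0↔0): J: 4 → 3, ΔJ = -1 — passes.
ΔL = 0, ±1 (not L=0↔0): L: 4 → 4, ΔL = +0 — passes.
ΔS = 0: S: 1 → 1 — passes.
All four E1 rules are satisfied.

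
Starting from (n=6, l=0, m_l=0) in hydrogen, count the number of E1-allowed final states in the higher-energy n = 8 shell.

3

E1 requires Δl = ±1, so l_f ∈ {-1, 1}; with 0 ≤ l_f ≤ n_f−1 = 7, the allowed l_f values are {1}.
For l_f = 1: m_f ∈ {m_i−1, m_i, m_i+1} ∩ [−1, 1] = {-1, 0, 1} → 3 states.
Total: 3.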